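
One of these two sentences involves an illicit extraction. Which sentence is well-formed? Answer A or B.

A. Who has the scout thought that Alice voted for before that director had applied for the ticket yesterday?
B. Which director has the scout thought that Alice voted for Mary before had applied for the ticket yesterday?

A

In B, the wh-phrase is extracted from inside an adjunct island (introduced by "before"), which blocks movement.
In A, the extraction path crosses only that-complement boundaries, which are transparent.
So A is grammatical.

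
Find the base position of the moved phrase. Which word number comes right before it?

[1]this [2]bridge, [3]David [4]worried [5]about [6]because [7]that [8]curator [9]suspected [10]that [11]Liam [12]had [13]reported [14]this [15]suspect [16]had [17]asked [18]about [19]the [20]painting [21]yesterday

The displaced element is "this bridge" (word 2).
It functions as the object of the preposition "about" of "worried", so the gap sits immediately after word 5 ("about").
Base order: David worried about this bridge because that curator suspected that Liam had reported this suspect had asked about the painting yesterday.

5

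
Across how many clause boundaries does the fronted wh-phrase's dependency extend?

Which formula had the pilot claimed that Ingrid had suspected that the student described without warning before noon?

"which formula" is extracted from the object of "described".
Boundaries crossed, outermost first: [that], [that] — 2 in total.

2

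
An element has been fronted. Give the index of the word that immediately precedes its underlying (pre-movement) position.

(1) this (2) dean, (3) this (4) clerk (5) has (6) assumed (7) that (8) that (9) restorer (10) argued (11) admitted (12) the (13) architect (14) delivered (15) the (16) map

The displaced element is "this dean" (word 2).
It is linked across 2 clause boundaries (that → Ø).
It functions as the subject of "admitted", so the gap sits immediately after word 10 ("argued").
Base order: This clerk has assumed that that restorer argued that this dean admitted the architect delivered the map.

10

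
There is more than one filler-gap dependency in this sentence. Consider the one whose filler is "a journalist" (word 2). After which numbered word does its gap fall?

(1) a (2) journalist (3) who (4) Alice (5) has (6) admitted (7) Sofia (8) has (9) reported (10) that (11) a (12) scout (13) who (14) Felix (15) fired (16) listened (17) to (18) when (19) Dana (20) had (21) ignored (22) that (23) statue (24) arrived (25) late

17

The displaced element is "a journalist" (word 2).
It is linked across 2 clause boundaries (Ø → that).
It functions as the object of the preposition "to" of "listened", so the gap sits immediately after word 17 ("to").
Base order: Alice has admitted Sofia has reported that a scout who Felix fired listened to a journalist when Dana had ignored that statue.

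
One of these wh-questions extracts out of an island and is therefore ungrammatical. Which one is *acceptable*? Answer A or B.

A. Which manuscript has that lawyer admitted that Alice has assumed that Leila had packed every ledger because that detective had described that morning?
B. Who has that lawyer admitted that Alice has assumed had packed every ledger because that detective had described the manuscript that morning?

In A, the wh-phrase is extracted from inside an adjunct island (introduced by "because"), which blocks movement.
In B, the extraction path crosses only that-complement boundaries, which are transparent.
So B is grammatical.

B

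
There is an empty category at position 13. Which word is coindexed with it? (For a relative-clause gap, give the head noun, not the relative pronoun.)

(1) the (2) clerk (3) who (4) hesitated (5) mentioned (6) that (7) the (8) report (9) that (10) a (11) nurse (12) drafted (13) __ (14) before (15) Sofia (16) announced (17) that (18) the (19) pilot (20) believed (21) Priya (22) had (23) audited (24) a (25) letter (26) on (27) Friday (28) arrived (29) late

The gap at 13 is the object of "drafted", inside a relative clause.
The relative pronoun is "that" (word 9); it is bound by the head noun immediately before it.
Its filler is the head noun "report", at word 8.

8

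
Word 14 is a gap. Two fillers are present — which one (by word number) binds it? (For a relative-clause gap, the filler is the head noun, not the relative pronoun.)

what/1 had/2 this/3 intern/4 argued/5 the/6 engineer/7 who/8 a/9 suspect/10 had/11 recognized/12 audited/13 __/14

The marked gap is the direct object of "audited".
Its filler is the fronted wh-phrase "what", at word 1.
(The other dependency links word 7 to a gap after word 12.)

1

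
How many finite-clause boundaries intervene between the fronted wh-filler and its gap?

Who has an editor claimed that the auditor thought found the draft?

2

"who" is extracted from the subject of "found".
Boundaries crossed, outermost first: [that], [Ø] — 2 in total.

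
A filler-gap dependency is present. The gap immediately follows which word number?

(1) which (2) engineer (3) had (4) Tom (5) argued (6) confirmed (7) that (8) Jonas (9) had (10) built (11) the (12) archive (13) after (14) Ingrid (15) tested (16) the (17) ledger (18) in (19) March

The displaced element is "which engineer" (word 2).
It is linked across 1 clause boundary (Ø).
It functions as the subject of "confirmed", so the gap sits immediately after word 5 ("argued").
Base order: Tom had argued that which engineer confirmed that Jonas had built the archive after Ingrid tested the ledger in March.

5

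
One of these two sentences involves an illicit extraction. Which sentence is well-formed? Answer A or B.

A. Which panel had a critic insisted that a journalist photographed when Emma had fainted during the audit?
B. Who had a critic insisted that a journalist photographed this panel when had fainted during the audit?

A

In B, the wh-phrase is extracted from inside an adjunct island (introduced by "when"), which blocks movement.
In A, the extraction path crosses only that-complement boundaries, which are transparent.
So A is grammatical.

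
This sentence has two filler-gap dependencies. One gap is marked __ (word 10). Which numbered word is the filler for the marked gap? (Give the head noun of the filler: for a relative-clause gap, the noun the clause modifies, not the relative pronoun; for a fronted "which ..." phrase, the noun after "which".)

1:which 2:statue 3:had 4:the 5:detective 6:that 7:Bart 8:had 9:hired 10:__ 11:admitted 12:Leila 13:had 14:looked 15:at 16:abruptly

5

The marked gap is inside the relative clause, the direct object of "hired".
Its filler is the head noun "detective" (via "that"), at word 5.
(The other dependency links word 2 to a gap after word 15.)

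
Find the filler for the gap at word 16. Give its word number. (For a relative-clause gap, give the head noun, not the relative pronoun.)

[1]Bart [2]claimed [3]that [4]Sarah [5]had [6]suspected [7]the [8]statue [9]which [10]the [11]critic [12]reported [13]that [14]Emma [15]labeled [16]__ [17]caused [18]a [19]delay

The gap at 16 is the object of "labeled", inside a relative clause.
The relative pronoun is "which" (word 9); it is bound by the head noun immediately before it.
Its filler is the head noun "statue", at word 8.

8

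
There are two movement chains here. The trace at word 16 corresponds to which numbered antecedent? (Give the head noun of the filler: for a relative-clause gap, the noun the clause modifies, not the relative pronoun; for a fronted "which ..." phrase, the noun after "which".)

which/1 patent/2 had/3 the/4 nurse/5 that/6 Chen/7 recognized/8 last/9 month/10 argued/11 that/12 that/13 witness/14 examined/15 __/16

The marked gap is the direct object of "examined".
Its filler is the fronted wh-phrase "which patent", at word 2.
(The other dependency links word 5 to a gap after word 8.)

2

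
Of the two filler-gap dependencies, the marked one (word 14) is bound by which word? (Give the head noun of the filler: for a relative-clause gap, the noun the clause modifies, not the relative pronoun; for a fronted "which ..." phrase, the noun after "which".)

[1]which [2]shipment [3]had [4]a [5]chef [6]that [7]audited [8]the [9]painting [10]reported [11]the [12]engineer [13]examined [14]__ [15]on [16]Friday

2

The marked gap is the direct object of "examined".
Its filler is the fronted wh-phrase "which shipment", at word 2.
(The other dependency links word 5 to a gap after word 6.)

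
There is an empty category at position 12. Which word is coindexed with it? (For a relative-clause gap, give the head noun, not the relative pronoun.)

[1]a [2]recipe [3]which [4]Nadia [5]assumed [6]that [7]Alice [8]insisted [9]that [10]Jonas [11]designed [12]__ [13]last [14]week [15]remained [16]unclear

2

The gap at 12 is the object of "designed", inside a relative clause.
The relative pronoun is "which" (word 3); it is bound by the head noun immediately before it.
Its filler is the head noun "recipe", at word 2.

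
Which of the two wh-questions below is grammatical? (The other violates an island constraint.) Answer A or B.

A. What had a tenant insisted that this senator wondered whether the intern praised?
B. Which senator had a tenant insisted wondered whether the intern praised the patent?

In A, the wh-phrase is extracted from inside a wh-island (introduced by "whether"), which blocks movement.
In B, the extraction path crosses only that-complement boundaries, which are transparent.
So B is grammatical.

B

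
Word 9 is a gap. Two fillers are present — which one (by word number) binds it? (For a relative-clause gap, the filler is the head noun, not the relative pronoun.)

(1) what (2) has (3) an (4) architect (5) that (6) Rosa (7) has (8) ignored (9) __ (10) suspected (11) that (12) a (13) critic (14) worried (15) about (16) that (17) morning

The marked gap is inside the relative clause, the direct object of "ignored".
Its filler is the head noun "architect" (via "that"), at word 4.
(The other dependency links word 1 to a gap after word 15.)

4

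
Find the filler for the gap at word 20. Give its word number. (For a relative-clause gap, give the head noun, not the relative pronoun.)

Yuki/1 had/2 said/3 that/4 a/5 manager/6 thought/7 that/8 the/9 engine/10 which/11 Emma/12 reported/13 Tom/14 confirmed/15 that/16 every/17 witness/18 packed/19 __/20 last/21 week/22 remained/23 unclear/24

The gap at 20 is the object of "packed", inside a relative clause.
The relative pronoun is "which" (word 11); it is bound by the head noun immediately before it.
Its filler is the head noun "engine", at word 10.

10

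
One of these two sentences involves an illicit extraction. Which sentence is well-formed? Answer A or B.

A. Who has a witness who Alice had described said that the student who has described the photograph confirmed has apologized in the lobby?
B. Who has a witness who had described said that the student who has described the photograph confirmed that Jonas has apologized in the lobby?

In B, the wh-phrase is extracted from inside a complex-NP island (relative clause) (introduced by "who"), which blocks movement.
In A, the extraction path crosses only that-complement boundaries, which are transparent.
So A is grammatical.

A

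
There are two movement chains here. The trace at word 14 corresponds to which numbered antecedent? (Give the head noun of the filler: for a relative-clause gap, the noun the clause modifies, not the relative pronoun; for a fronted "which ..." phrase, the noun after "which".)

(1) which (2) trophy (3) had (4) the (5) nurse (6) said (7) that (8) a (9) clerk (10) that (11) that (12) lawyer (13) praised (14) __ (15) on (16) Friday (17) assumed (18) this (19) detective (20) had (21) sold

The marked gap is inside the relative clause, the direct object of "praised".
Its filler is the head noun "clerk" (via "that"), at word 9.
(The other dependency links word 2 to a gap after word 21.)

9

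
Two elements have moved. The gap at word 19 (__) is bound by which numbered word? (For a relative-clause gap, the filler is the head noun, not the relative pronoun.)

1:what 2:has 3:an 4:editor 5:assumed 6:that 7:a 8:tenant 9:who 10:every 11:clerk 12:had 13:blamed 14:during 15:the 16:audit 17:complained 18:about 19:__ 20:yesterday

1

The marked gap is the object of the preposition "about" of "complained".
Its filler is the fronted wh-phrase "what", at word 1.
(The other dependency links word 8 to a gap after word 13.)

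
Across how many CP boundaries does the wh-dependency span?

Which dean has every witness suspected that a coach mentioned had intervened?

2

"which dean" is extracted from the subject of "intervened".
Boundaries crossed, outermost first: [that], [Ø] — 2 in total.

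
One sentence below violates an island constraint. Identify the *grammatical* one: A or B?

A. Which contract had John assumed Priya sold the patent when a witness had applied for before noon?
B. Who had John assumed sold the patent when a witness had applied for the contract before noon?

In A, the wh-phrase is extracted from inside an adjunct island (introduced by "when"), which blocks movement.
In B, the extraction path crosses only that-complement boundaries, which are transparent.
So B is grammatical.

B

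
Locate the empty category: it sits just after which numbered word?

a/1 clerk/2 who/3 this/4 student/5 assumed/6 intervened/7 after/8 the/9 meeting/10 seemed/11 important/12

The displaced element is "a clerk" (word 2).
It is linked across 1 clause boundary (Ø).
It functions as the subject of "intervened", so the gap sits immediately after word 6 ("assumed").
Base order: This student assumed that a clerk intervened after the meeting.

6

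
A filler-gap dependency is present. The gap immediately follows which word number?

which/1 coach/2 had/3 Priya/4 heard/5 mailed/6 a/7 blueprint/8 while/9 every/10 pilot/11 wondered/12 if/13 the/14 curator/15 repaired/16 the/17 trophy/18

5

The displaced element is "which coach" (word 2).
It is linked across 1 clause boundary (Ø).
It functions as the subject of "mailed", so the gap sits immediately after word 5 ("heard").
Base order: Priya had heard that which coach mailed a blueprint while every pilot wondered if the curator repaired the trophy.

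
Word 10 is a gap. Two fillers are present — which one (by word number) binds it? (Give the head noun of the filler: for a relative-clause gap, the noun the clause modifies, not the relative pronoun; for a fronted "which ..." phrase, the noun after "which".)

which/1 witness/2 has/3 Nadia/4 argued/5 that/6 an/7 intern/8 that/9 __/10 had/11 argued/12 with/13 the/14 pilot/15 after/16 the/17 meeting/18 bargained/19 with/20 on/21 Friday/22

8

The marked gap is inside the relative clause, the subject of "argued".
Its filler is the head noun "intern" (via "that"), at word 8.
(The other dependency links word 2 to a gap after word 20.)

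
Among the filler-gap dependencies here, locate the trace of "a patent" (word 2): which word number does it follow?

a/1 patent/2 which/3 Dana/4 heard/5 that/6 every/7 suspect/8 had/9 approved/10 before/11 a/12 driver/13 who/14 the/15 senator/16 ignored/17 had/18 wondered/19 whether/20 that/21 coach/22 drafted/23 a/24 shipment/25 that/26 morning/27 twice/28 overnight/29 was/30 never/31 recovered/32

The displaced element is "a patent" (word 2).
It is linked across 1 clause boundary (that).
It functions as the direct object of "approved", so the gap sits immediately after word 10 ("approved").
Base order: Dana heard that every suspect had approved a patent before a driver who the senator ignored had wondered whether that coach drafted a shipment that morning twice overnight.

10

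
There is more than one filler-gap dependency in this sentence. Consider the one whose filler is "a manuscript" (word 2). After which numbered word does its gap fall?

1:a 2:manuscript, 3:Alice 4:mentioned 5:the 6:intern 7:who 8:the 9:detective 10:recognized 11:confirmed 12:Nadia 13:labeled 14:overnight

The displaced element is "a manuscript" (word 2).
It is linked across 2 clause boundaries (Ø → Ø).
It functions as the direct object of "labeled", so the gap sits immediately after word 13 ("labeled").
Base order: Alice mentioned the intern who the detective recognized confirmed Nadia labeled a manuscript overnight.

13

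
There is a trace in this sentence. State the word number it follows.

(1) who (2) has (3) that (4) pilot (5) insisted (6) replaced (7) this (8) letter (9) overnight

5

The displaced element is "who" (word 1).
It is linked across 1 clause boundary (Ø).
It functions as the subject of "replaced", so the gap sits immediately after word 5 ("insisted").
Base order: That pilot has insisted that who replaced this letter overnight.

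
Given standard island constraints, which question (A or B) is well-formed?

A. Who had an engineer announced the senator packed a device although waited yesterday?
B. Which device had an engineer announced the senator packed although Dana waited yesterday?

In A, the wh-phrase is extracted from inside an adjunct island (introduced by "although"), which blocks movement.
In B, the extraction path crosses only that-complement boundaries, which are transparent.
So B is grammatical.

B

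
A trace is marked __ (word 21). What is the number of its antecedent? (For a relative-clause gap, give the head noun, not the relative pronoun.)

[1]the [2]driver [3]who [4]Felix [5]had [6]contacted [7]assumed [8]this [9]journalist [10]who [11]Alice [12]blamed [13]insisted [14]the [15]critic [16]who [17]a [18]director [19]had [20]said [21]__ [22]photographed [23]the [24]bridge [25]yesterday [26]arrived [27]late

15

The gap at 21 is the subject of "photographed", inside a relative clause.
The relative pronoun is "who" (word 16); it is bound by the head noun immediately before it.
Its filler is the head noun "critic", at word 15.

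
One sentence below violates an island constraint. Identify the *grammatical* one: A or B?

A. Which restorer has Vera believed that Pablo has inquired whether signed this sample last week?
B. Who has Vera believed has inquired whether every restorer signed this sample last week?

B

In A, the wh-phrase is extracted from inside a wh-island (introduced by "whether"), which blocks movement.
In B, the extraction path crosses only that-complement boundaries, which are transparent.
So B is grammatical.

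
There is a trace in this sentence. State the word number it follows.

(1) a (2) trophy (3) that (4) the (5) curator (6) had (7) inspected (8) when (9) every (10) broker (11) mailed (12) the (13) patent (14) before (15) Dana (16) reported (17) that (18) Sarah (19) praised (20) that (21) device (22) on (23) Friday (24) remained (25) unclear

The displaced element is "a trophy" (word 2).
It functions as the direct object of "inspected", so the gap sits immediately after word 7 ("inspected").
Base order: The curator had inspected a trophy when every broker mailed the patent before Dana reported that Sarah praised that device on Friday.

7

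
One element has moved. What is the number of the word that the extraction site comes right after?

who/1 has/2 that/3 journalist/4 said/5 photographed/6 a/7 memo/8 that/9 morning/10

5

The displaced element is "who" (word 1).
It is linked across 1 clause boundary (Ø).
It functions as the subject of "photographed", so the gap sits immediately after word 5 ("said").
Base order: That journalist has said that who photographed a memo that morning.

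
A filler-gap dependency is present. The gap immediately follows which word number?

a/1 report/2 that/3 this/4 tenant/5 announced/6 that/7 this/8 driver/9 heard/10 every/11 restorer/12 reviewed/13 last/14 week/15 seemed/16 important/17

The displaced element is "a report" (word 2).
It is linked across 2 clause boundaries (that → Ø).
It functions as the direct object of "reviewed", so the gap sits immediately after word 13 ("reviewed").
Base order: This tenant announced that this driver heard every restorer reviewed a report last week.

13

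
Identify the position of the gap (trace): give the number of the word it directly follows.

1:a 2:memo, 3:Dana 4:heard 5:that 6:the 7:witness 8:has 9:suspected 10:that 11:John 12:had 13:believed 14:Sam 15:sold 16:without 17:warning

15

The displaced element is "a memo" (word 2).
It is linked across 3 clause boundaries (that → that → Ø).
It functions as the direct object of "sold", so the gap sits immediately after word 15 ("sold").
Base order: Dana heard that the witness has suspected that John had believed Sam sold a memo without warning.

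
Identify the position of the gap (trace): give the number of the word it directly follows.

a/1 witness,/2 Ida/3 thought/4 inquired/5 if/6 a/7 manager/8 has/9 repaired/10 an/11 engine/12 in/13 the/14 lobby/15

The displaced element is "a witness" (word 2).
It is linked across 1 clause boundary (Ø).
It functions as the subject of "inquired", so the gap sits immediately after word 4 ("thought").
Base order: Ida thought that a witness inquired if a manager has repaired an engine in the lobby.

4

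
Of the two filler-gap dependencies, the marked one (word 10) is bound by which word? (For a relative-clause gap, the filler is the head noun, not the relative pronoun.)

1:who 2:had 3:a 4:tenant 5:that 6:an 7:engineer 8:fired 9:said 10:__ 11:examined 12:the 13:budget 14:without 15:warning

The marked gap is the subject of "examined".
Its filler is the fronted wh-phrase "who", at word 1.
(The other dependency links word 4 to a gap after word 8.)

1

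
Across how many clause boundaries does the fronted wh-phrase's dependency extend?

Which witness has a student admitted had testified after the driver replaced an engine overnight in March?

"which witness" is extracted from the subject of "testified".
Boundaries crossed, outermost first: [Ø] — 1 in total.

1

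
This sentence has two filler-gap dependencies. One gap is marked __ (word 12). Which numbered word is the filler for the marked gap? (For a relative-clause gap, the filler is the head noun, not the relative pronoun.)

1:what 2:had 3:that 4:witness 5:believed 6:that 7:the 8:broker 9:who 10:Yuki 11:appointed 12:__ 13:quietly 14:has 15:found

The marked gap is inside the relative clause, the direct object of "appointed".
Its filler is the head noun "broker" (via "who"), at word 8.
(The other dependency links word 1 to a gap after word 15.)

8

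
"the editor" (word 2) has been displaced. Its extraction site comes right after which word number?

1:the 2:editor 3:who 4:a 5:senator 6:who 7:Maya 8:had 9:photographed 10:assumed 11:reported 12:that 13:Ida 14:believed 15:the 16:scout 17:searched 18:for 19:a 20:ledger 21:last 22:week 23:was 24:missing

The displaced element is "the editor" (word 2).
It is linked across 1 clause boundary (Ø).
It functions as the subject of "reported", so the gap sits immediately after word 10 ("assumed").
Base order: A senator who Maya had photographed assumed that the editor reported that Ida believed the scout searched for a ledger last week.

10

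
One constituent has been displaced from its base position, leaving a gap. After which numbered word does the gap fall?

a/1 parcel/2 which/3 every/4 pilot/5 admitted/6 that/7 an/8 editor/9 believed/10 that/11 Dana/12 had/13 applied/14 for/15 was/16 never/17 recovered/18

The displaced element is "a parcel" (word 2).
It is linked across 2 clause boundaries (that → that).
It functions as the object of the preposition "for" of "applied", so the gap sits immediately after word 15 ("for").
Base order: Every pilot admitted that an editor believed that Dana had applied for a parcel.

15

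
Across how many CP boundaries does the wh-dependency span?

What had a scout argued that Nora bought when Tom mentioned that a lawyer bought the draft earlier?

1

"what" is extracted from the object of "bought".
Boundaries crossed, outermost first: [that] — 1 in total.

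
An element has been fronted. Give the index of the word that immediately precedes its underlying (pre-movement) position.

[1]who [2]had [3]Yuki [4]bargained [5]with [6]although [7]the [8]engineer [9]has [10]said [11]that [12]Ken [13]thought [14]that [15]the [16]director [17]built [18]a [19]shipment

5

The displaced element is "who" (word 1).
It functions as the object of the preposition "with" of "bargained", so the gap sits immediately after word 5 ("with").
Base order: Yuki had bargained with who although the engineer has said that Ken thought that the director built a shipment.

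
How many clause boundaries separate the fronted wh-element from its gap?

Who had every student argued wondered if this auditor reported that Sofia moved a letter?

"who" is extracted from the subject of "wondered".
Boundaries crossed, outermost first: [Ø] — 1 in total.

1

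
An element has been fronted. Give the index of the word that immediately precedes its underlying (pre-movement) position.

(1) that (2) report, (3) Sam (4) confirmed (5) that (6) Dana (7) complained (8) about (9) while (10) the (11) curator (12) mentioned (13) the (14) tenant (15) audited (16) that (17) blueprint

The displaced element is "that report" (word 2).
It is linked across 1 clause boundary (that).
It functions as the object of the preposition "about" of "complained", so the gap sits immediately after word 8 ("about").
Base order: Sam confirmed that Dana complained about that report while the curator mentioned the tenant audited that blueprint.

8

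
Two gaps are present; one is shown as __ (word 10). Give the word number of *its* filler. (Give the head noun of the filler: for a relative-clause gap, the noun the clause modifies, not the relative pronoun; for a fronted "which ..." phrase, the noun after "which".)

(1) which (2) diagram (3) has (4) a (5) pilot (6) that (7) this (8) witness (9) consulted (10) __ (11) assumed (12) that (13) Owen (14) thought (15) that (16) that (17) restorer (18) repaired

The marked gap is inside the relative clause, the direct object of "consulted".
Its filler is the head noun "pilot" (via "that"), at word 5.
(The other dependency links word 2 to a gap after word 18.)

5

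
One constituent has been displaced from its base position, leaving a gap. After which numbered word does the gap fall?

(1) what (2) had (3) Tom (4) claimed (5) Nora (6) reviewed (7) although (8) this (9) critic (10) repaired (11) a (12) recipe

6

The displaced element is "what" (word 1).
It is linked across 1 clause boundary (Ø).
It functions as the direct object of "reviewed", so the gap sits immediately after word 6 ("reviewed").
Base order: Tom had claimed Nora reviewed what although this critic repaired a recipe.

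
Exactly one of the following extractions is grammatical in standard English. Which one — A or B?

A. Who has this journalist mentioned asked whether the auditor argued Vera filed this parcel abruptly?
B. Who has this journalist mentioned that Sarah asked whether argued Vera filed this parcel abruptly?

A

In B, the wh-phrase is extracted from inside a wh-island (introduced by "whether"), which blocks movement.
In A, the extraction path crosses only that-complement boundaries, which are transparent.
So A is grammatical.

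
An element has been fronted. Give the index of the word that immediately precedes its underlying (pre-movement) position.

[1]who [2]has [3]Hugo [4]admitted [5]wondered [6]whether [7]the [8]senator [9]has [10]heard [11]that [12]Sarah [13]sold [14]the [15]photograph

4

The displaced element is "who" (word 1).
It is linked across 1 clause boundary (Ø).
It functions as the subject of "wondered", so the gap sits immediately after word 4 ("admitted").
Base order: Hugo has admitted that who wondered whether the senator has heard that Sarah sold the photograph.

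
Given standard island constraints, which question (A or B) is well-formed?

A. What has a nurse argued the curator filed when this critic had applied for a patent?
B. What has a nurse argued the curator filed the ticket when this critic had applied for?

In B, the wh-phrase is extracted from inside an adjunct island (introduced by "when"), which blocks movement.
In A, the extraction path crosses only that-complement boundaries, which are transparent.
So A is grammatical.

A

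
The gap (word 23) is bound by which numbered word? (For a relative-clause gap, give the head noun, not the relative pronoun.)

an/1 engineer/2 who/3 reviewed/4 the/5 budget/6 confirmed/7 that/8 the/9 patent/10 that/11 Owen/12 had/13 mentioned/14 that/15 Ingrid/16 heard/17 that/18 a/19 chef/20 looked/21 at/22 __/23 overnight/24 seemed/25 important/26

10

The gap at 23 is the prepositional object of "looked", inside a relative clause.
The relative pronoun is "that" (word 11); it is bound by the head noun immediately before it.
Its filler is the head noun "patent", at word 10.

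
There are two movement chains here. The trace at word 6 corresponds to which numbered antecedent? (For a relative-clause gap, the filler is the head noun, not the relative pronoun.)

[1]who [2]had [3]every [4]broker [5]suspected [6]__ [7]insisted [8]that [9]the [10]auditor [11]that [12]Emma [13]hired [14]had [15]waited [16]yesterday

The marked gap is the subject of "insisted".
Its filler is the fronted wh-phrase "who", at word 1.
(The other dependency links word 10 to a gap after word 13.)

1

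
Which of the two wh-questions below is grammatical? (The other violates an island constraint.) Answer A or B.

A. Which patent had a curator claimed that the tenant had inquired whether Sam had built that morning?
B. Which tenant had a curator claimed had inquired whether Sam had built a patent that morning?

B

In A, the wh-phrase is extracted from inside a wh-island (introduced by "whether"), which blocks movement.
In B, the extraction path crosses only that-complement boundaries, which are transparent.
So B is grammatical.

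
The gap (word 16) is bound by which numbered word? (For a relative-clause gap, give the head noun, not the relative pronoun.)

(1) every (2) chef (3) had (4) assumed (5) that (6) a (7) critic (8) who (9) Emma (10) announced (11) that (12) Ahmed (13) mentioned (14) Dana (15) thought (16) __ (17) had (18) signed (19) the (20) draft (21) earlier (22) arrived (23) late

7

The gap at 16 is the subject of "signed", inside a relative clause.
The relative pronoun is "who" (word 8); it is bound by the head noun immediately before it.
Its filler is the head noun "critic", at word 7.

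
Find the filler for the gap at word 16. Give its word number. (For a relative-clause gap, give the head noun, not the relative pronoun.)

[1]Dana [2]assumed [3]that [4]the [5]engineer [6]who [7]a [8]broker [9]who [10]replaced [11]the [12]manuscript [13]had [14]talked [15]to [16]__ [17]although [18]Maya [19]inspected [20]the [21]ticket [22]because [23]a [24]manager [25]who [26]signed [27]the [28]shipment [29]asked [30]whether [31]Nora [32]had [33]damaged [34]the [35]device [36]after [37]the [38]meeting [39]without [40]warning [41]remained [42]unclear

5

The gap at 16 is the prepositional object of "talked", inside a relative clause.
The relative pronoun is "who" (word 6); it is bound by the head noun immediately before it.
Its filler is the head noun "engineer", at word 5.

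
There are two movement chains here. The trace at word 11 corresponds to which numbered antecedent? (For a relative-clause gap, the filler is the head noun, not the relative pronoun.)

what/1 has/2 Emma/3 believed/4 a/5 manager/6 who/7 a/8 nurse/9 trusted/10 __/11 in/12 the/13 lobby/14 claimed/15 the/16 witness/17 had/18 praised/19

6

The marked gap is inside the relative clause, the direct object of "trusted".
Its filler is the head noun "manager" (via "who"), at word 6.
(The other dependency links word 1 to a gap after word 19.)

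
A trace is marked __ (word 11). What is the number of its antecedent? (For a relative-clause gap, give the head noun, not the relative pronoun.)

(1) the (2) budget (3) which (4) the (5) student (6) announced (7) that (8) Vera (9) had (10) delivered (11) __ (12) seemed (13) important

2

The gap at 11 is the object of "delivered", inside a relative clause.
The relative pronoun is "which" (word 3); it is bound by the head noun immediately before it.
Its filler is the head noun "budget", at word 2.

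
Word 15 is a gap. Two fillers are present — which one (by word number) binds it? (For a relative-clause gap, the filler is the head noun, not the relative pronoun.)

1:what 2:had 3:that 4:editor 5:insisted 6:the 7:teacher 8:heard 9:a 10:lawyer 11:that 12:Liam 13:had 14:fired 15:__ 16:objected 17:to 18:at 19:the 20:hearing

10

The marked gap is inside the relative clause, the direct object of "fired".
Its filler is the head noun "lawyer" (via "that"), at word 10.
(The other dependency links word 1 to a gap after word 17.)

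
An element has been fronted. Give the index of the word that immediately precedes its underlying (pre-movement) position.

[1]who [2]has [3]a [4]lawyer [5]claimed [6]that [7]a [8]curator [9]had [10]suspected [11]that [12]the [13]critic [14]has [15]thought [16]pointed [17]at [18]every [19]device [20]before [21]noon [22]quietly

15

The displaced element is "who" (word 1).
It is linked across 3 clause boundaries (that → that → Ø).
It functions as the subject of "pointed", so the gap sits immediately after word 15 ("thought").
Base order: A lawyer has claimed that a curator had suspected that the critic has thought that who pointed at every device before noon quietly.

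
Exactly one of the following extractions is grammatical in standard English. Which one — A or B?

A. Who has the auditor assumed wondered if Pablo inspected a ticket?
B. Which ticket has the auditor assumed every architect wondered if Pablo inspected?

In B, the wh-phrase is extracted from inside a wh-island (introduced by "if"), which blocks movement.
In A, the extraction path crosses only that-complement boundaries, which are transparent.
So A is grammatical.

A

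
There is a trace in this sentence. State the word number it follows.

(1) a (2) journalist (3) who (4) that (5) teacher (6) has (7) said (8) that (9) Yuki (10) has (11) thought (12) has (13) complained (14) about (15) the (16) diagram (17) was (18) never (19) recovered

The displaced element is "a journalist" (word 2).
It is linked across 2 clause boundaries (that → Ø).
It functions as the subject of "complained", so the gap sits immediately after word 11 ("thought").
Base order: That teacher has said that Yuki has thought that a journalist has complained about the diagram.

11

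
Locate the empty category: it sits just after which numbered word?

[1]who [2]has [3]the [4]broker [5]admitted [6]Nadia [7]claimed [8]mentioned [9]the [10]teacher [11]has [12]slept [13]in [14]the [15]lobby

7

The displaced element is "who" (word 1).
It is linked across 2 clause boundaries (Ø → Ø).
It functions as the subject of "mentioned", so the gap sits immediately after word 7 ("claimed").
Base order: The broker has admitted Nadia claimed that who mentioned the teacher has slept in the lobby.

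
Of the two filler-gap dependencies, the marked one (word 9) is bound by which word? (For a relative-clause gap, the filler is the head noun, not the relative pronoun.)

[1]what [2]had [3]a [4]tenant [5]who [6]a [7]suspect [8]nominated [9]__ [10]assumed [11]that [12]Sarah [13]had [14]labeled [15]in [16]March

4

The marked gap is inside the relative clause, the direct object of "nominated".
Its filler is the head noun "tenant" (via "who"), at word 4.
(The other dependency links word 1 to a gap after word 14.)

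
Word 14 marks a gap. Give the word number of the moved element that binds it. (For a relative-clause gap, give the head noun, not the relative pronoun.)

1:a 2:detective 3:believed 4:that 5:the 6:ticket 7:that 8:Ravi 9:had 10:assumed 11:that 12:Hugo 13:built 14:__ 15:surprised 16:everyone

The gap at 14 is the object of "built", inside a relative clause.
The relative pronoun is "that" (word 7); it is bound by the head noun immediately before it.
Its filler is the head noun "ticket", at word 6.

6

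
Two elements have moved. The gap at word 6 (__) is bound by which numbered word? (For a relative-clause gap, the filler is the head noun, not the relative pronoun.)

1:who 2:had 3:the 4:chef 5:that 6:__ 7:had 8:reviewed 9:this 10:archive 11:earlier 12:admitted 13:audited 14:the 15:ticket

4

The marked gap is inside the relative clause, the subject of "reviewed".
Its filler is the head noun "chef" (via "that"), at word 4.
(The other dependency links word 1 to a gap after word 12.)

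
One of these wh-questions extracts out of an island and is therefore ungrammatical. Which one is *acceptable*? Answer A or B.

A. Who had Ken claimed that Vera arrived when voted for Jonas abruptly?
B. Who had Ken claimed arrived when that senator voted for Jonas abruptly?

In A, the wh-phrase is extracted from inside an adjunct island (introduced by "when"), which blocks movement.
In B, the extraction path crosses only that-complement boundaries, which are transparent.
So B is grammatical.

B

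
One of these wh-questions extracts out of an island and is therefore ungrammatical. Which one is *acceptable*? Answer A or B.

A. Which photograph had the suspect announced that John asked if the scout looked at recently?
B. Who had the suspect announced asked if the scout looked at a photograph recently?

B

In A, the wh-phrase is extracted from inside a wh-island (introduced by "if"), which blocks movement.
In B, the extraction path crosses only that-complement boundaries, which are transparent.
So B is grammatical.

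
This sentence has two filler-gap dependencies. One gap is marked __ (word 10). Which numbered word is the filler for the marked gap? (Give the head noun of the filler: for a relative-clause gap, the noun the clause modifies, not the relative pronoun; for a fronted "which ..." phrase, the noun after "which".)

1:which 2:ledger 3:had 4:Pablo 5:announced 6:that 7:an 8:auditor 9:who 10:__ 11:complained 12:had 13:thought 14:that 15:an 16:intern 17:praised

The marked gap is inside the relative clause, the subject of "complained".
Its filler is the head noun "auditor" (via "who"), at word 8.
(The other dependency links word 2 to a gap after word 17.)

8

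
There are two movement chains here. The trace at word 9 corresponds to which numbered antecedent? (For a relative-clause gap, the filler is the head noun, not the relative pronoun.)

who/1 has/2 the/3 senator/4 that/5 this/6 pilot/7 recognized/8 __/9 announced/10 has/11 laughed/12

4

The marked gap is inside the relative clause, the direct object of "recognized".
Its filler is the head noun "senator" (via "that"), at word 4.
(The other dependency links word 1 to a gap after word 10.)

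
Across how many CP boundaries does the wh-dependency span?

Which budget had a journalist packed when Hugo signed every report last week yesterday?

"which budget" originates inside the matrix clause — no clause boundary is crossed.

0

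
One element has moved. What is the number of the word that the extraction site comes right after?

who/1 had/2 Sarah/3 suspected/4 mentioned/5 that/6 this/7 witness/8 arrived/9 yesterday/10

4

The displaced element is "who" (word 1).
It is linked across 1 clause boundary (Ø).
It functions as the subject of "mentioned", so the gap sits immediately after word 4 ("suspected").
Base order: Sarah had suspected that who mentioned that this witness arrived yesterday.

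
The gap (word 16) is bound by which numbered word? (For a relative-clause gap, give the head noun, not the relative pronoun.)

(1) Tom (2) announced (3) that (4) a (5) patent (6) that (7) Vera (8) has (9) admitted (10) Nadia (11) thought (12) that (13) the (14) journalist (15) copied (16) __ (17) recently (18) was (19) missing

The gap at 16 is the object of "copied", inside a relative clause.
The relative pronoun is "that" (word 6); it is bound by the head noun immediately before it.
Its filler is the head noun "patent", at word 5.

5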